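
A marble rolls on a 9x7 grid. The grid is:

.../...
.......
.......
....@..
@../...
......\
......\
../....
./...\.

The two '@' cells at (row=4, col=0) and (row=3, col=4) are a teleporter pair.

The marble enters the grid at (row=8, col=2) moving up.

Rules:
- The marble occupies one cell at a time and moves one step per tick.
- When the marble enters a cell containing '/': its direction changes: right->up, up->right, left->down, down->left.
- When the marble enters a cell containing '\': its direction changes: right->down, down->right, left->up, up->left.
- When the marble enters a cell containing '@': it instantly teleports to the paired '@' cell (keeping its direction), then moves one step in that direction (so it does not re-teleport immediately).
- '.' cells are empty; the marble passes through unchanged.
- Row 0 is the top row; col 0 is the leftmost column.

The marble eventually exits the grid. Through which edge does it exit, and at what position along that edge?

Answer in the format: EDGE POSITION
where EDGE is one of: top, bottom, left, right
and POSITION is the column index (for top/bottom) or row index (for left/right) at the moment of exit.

Step 1: enter (8,2), '.' pass, move up to (7,2)
Step 2: enter (7,2), '/' deflects up->right, move right to (7,3)
Step 3: enter (7,3), '.' pass, move right to (7,4)
Step 4: enter (7,4), '.' pass, move right to (7,5)
Step 5: enter (7,5), '.' pass, move right to (7,6)
Step 6: enter (7,6), '.' pass, move right to (7,7)
Step 7: at (7,7) — EXIT via right edge, pos 7

Answer: right 7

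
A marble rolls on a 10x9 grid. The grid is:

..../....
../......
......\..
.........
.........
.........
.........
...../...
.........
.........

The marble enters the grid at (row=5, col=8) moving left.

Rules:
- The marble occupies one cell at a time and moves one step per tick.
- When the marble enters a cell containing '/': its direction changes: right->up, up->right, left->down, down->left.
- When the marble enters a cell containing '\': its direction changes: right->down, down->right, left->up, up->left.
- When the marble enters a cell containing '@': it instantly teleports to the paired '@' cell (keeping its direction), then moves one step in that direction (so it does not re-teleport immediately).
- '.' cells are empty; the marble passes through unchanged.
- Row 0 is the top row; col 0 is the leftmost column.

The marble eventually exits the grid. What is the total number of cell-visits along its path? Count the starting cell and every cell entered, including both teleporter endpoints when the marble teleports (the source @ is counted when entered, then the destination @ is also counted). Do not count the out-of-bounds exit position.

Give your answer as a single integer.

Step 1: enter (5,8), '.' pass, move left to (5,7)
Step 2: enter (5,7), '.' pass, move left to (5,6)
Step 3: enter (5,6), '.' pass, move left to (5,5)
Step 4: enter (5,5), '.' pass, move left to (5,4)
Step 5: enter (5,4), '.' pass, move left to (5,3)
Step 6: enter (5,3), '.' pass, move left to (5,2)
Step 7: enter (5,2), '.' pass, move left to (5,1)
Step 8: enter (5,1), '.' pass, move left to (5,0)
Step 9: enter (5,0), '.' pass, move left to (5,-1)
Step 10: at (5,-1) — EXIT via left edge, pos 5
Path length (cell visits): 9

Answer: 9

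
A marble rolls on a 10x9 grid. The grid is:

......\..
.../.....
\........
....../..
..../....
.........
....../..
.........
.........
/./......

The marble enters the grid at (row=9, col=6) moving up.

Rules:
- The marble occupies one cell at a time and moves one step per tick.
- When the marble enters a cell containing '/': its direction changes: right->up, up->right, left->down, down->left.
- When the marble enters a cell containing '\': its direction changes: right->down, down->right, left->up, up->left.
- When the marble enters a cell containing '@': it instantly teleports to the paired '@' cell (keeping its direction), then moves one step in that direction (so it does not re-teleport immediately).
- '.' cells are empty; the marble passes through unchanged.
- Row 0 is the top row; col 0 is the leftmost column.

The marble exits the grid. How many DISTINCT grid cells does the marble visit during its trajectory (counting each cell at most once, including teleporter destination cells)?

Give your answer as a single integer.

Answer: 6

Derivation:
Step 1: enter (9,6), '.' pass, move up to (8,6)
Step 2: enter (8,6), '.' pass, move up to (7,6)
Step 3: enter (7,6), '.' pass, move up to (6,6)
Step 4: enter (6,6), '/' deflects up->right, move right to (6,7)
Step 5: enter (6,7), '.' pass, move right to (6,8)
Step 6: enter (6,8), '.' pass, move right to (6,9)
Step 7: at (6,9) — EXIT via right edge, pos 6
Distinct cells visited: 6 (path length 6)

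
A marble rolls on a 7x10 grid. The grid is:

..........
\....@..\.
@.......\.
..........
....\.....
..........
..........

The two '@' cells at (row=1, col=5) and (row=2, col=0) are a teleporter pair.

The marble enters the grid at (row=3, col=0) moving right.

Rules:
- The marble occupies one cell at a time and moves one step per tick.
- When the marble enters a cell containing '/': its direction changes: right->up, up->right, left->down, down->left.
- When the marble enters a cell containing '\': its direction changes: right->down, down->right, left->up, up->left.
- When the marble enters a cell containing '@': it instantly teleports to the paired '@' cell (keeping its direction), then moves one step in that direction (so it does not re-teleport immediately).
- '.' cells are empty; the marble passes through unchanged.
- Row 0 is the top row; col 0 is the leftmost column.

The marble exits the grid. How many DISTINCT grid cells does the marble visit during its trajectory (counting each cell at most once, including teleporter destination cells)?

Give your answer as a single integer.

Answer: 10

Derivation:
Step 1: enter (3,0), '.' pass, move right to (3,1)
Step 2: enter (3,1), '.' pass, move right to (3,2)
Step 3: enter (3,2), '.' pass, move right to (3,3)
Step 4: enter (3,3), '.' pass, move right to (3,4)
Step 5: enter (3,4), '.' pass, move right to (3,5)
Step 6: enter (3,5), '.' pass, move right to (3,6)
Step 7: enter (3,6), '.' pass, move right to (3,7)
Step 8: enter (3,7), '.' pass, move right to (3,8)
Step 9: enter (3,8), '.' pass, move right to (3,9)
Step 10: enter (3,9), '.' pass, move right to (3,10)
Step 11: at (3,10) — EXIT via right edge, pos 3
Distinct cells visited: 10 (path length 10)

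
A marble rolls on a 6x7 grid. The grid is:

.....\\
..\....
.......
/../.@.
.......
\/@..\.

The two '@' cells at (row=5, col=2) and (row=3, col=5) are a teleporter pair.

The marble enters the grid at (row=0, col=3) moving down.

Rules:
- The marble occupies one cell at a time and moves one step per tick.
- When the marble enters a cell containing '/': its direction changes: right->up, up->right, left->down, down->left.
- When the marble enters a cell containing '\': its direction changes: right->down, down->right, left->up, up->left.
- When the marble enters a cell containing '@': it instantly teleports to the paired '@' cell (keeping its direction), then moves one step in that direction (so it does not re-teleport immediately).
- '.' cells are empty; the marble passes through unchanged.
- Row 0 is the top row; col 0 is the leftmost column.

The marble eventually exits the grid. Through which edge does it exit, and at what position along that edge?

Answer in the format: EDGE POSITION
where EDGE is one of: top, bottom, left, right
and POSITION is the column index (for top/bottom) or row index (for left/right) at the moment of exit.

Answer: top 1

Derivation:
Step 1: enter (0,3), '.' pass, move down to (1,3)
Step 2: enter (1,3), '.' pass, move down to (2,3)
Step 3: enter (2,3), '.' pass, move down to (3,3)
Step 4: enter (3,3), '/' deflects down->left, move left to (3,2)
Step 5: enter (3,2), '.' pass, move left to (3,1)
Step 6: enter (3,1), '.' pass, move left to (3,0)
Step 7: enter (3,0), '/' deflects left->down, move down to (4,0)
Step 8: enter (4,0), '.' pass, move down to (5,0)
Step 9: enter (5,0), '\' deflects down->right, move right to (5,1)
Step 10: enter (5,1), '/' deflects right->up, move up to (4,1)
Step 11: enter (4,1), '.' pass, move up to (3,1)
Step 12: enter (3,1), '.' pass, move up to (2,1)
Step 13: enter (2,1), '.' pass, move up to (1,1)
Step 14: enter (1,1), '.' pass, move up to (0,1)
Step 15: enter (0,1), '.' pass, move up to (-1,1)
Step 16: at (-1,1) — EXIT via top edge, pos 1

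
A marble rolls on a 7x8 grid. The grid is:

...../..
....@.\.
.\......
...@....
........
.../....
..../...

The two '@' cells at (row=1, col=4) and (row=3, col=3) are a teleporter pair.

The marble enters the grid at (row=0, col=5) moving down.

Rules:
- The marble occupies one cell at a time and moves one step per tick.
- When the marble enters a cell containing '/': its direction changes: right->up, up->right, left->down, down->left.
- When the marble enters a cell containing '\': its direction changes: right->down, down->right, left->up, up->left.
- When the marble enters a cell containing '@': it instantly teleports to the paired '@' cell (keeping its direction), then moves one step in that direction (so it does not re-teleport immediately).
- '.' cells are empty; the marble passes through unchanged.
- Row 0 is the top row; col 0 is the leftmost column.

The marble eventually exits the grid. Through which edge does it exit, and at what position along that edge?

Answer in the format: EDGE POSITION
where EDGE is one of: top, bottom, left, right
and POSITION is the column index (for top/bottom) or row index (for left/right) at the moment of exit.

Answer: left 0

Derivation:
Step 1: enter (0,5), '/' deflects down->left, move left to (0,4)
Step 2: enter (0,4), '.' pass, move left to (0,3)
Step 3: enter (0,3), '.' pass, move left to (0,2)
Step 4: enter (0,2), '.' pass, move left to (0,1)
Step 5: enter (0,1), '.' pass, move left to (0,0)
Step 6: enter (0,0), '.' pass, move left to (0,-1)
Step 7: at (0,-1) — EXIT via left edge, pos 0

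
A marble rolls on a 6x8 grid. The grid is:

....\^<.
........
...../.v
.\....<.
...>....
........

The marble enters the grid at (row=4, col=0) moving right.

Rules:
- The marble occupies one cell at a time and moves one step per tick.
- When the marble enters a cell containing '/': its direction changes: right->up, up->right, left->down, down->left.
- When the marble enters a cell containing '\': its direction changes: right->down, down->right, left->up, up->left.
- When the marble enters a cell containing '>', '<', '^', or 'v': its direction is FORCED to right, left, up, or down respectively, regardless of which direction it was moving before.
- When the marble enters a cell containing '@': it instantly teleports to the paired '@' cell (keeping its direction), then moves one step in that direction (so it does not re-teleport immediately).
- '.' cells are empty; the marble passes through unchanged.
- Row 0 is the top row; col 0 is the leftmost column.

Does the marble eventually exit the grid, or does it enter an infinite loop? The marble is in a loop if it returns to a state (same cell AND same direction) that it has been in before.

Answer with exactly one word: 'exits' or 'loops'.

Step 1: enter (4,0), '.' pass, move right to (4,1)
Step 2: enter (4,1), '.' pass, move right to (4,2)
Step 3: enter (4,2), '.' pass, move right to (4,3)
Step 4: enter (4,3), '>' forces right->right, move right to (4,4)
Step 5: enter (4,4), '.' pass, move right to (4,5)
Step 6: enter (4,5), '.' pass, move right to (4,6)
Step 7: enter (4,6), '.' pass, move right to (4,7)
Step 8: enter (4,7), '.' pass, move right to (4,8)
Step 9: at (4,8) — EXIT via right edge, pos 4

Answer: exits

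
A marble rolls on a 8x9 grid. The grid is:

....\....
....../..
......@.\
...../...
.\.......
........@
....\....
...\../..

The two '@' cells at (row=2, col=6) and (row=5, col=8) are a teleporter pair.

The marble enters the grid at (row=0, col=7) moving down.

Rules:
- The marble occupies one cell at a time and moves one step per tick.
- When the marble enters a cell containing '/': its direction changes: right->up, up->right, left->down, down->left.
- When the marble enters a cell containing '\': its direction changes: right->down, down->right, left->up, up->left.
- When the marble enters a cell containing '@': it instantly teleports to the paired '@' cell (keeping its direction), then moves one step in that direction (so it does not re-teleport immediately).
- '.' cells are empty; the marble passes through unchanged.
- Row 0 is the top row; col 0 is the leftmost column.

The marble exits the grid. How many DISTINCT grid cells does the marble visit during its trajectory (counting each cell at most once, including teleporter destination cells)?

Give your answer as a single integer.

Step 1: enter (0,7), '.' pass, move down to (1,7)
Step 2: enter (1,7), '.' pass, move down to (2,7)
Step 3: enter (2,7), '.' pass, move down to (3,7)
Step 4: enter (3,7), '.' pass, move down to (4,7)
Step 5: enter (4,7), '.' pass, move down to (5,7)
Step 6: enter (5,7), '.' pass, move down to (6,7)
Step 7: enter (6,7), '.' pass, move down to (7,7)
Step 8: enter (7,7), '.' pass, move down to (8,7)
Step 9: at (8,7) — EXIT via bottom edge, pos 7
Distinct cells visited: 8 (path length 8)

Answer: 8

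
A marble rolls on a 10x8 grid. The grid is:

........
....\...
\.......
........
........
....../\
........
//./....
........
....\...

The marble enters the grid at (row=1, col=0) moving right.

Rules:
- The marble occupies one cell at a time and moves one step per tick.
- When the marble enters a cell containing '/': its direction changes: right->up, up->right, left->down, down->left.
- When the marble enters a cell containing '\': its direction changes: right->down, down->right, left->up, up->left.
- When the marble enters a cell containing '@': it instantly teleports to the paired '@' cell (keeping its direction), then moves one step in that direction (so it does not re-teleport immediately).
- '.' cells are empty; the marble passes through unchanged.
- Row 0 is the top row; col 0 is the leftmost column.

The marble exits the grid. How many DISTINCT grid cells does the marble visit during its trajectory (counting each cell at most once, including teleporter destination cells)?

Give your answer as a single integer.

Answer: 16

Derivation:
Step 1: enter (1,0), '.' pass, move right to (1,1)
Step 2: enter (1,1), '.' pass, move right to (1,2)
Step 3: enter (1,2), '.' pass, move right to (1,3)
Step 4: enter (1,3), '.' pass, move right to (1,4)
Step 5: enter (1,4), '\' deflects right->down, move down to (2,4)
Step 6: enter (2,4), '.' pass, move down to (3,4)
Step 7: enter (3,4), '.' pass, move down to (4,4)
Step 8: enter (4,4), '.' pass, move down to (5,4)
Step 9: enter (5,4), '.' pass, move down to (6,4)
Step 10: enter (6,4), '.' pass, move down to (7,4)
Step 11: enter (7,4), '.' pass, move down to (8,4)
Step 12: enter (8,4), '.' pass, move down to (9,4)
Step 13: enter (9,4), '\' deflects down->right, move right to (9,5)
Step 14: enter (9,5), '.' pass, move right to (9,6)
Step 15: enter (9,6), '.' pass, move right to (9,7)
Step 16: enter (9,7), '.' pass, move right to (9,8)
Step 17: at (9,8) — EXIT via right edge, pos 9
Distinct cells visited: 16 (path length 16)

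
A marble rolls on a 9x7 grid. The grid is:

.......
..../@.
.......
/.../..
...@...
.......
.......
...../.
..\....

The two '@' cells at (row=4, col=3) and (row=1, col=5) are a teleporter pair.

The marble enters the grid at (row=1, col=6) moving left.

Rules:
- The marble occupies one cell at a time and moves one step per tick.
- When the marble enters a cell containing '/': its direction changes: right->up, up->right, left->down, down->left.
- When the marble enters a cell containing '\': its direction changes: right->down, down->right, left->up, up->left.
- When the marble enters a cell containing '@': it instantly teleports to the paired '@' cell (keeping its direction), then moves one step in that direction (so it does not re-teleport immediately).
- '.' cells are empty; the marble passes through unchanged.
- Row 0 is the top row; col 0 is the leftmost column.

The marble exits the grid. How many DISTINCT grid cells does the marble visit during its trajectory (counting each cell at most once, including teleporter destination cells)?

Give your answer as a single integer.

Answer: 6

Derivation:
Step 1: enter (1,6), '.' pass, move left to (1,5)
Step 2: enter (1,5), '@' teleport (1,5)->(4,3), also enter (4,3), move left to (4,2)
Step 3: enter (4,2), '.' pass, move left to (4,1)
Step 4: enter (4,1), '.' pass, move left to (4,0)
Step 5: enter (4,0), '.' pass, move left to (4,-1)
Step 6: at (4,-1) — EXIT via left edge, pos 4
Distinct cells visited: 6 (path length 6)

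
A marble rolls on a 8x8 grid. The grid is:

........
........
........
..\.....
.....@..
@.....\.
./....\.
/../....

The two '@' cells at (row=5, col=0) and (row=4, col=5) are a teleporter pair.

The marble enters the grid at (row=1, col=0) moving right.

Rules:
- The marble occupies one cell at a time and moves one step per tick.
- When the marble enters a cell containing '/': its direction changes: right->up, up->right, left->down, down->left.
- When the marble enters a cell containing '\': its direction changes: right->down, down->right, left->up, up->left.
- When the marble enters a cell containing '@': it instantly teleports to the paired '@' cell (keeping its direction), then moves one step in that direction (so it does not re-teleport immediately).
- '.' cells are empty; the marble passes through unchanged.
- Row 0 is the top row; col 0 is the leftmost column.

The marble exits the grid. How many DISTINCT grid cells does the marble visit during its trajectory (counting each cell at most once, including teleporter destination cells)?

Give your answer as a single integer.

Step 1: enter (1,0), '.' pass, move right to (1,1)
Step 2: enter (1,1), '.' pass, move right to (1,2)
Step 3: enter (1,2), '.' pass, move right to (1,3)
Step 4: enter (1,3), '.' pass, move right to (1,4)
Step 5: enter (1,4), '.' pass, move right to (1,5)
Step 6: enter (1,5), '.' pass, move right to (1,6)
Step 7: enter (1,6), '.' pass, move right to (1,7)
Step 8: enter (1,7), '.' pass, move right to (1,8)
Step 9: at (1,8) — EXIT via right edge, pos 1
Distinct cells visited: 8 (path length 8)

Answer: 8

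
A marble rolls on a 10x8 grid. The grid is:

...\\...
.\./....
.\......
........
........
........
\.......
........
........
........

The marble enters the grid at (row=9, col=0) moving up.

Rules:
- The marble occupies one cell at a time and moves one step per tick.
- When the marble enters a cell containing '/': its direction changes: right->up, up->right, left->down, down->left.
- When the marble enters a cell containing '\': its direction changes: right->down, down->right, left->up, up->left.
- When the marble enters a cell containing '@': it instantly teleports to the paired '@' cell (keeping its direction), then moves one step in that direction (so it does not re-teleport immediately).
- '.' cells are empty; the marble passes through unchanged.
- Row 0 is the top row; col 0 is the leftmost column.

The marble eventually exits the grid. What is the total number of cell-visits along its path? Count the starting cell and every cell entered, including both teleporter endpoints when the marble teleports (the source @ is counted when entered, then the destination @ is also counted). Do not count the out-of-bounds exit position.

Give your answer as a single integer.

Step 1: enter (9,0), '.' pass, move up to (8,0)
Step 2: enter (8,0), '.' pass, move up to (7,0)
Step 3: enter (7,0), '.' pass, move up to (6,0)
Step 4: enter (6,0), '\' deflects up->left, move left to (6,-1)
Step 5: at (6,-1) — EXIT via left edge, pos 6
Path length (cell visits): 4

Answer: 4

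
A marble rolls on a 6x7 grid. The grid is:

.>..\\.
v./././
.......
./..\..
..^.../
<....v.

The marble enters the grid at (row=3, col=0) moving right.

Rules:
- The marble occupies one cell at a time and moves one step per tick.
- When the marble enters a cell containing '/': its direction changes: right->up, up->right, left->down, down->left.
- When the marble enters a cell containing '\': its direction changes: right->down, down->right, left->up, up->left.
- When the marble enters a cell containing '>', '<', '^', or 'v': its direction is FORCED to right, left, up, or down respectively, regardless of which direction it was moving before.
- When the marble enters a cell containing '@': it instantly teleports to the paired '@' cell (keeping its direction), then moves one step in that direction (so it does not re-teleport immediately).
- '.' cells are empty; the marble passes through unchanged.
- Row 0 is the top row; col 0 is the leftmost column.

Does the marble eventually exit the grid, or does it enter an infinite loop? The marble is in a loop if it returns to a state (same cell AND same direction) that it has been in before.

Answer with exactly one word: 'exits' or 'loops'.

Answer: loops

Derivation:
Step 1: enter (3,0), '.' pass, move right to (3,1)
Step 2: enter (3,1), '/' deflects right->up, move up to (2,1)
Step 3: enter (2,1), '.' pass, move up to (1,1)
Step 4: enter (1,1), '.' pass, move up to (0,1)
Step 5: enter (0,1), '>' forces up->right, move right to (0,2)
Step 6: enter (0,2), '.' pass, move right to (0,3)
Step 7: enter (0,3), '.' pass, move right to (0,4)
Step 8: enter (0,4), '\' deflects right->down, move down to (1,4)
Step 9: enter (1,4), '/' deflects down->left, move left to (1,3)
Step 10: enter (1,3), '.' pass, move left to (1,2)
Step 11: enter (1,2), '/' deflects left->down, move down to (2,2)
Step 12: enter (2,2), '.' pass, move down to (3,2)
Step 13: enter (3,2), '.' pass, move down to (4,2)
Step 14: enter (4,2), '^' forces down->up, move up to (3,2)
Step 15: enter (3,2), '.' pass, move up to (2,2)
Step 16: enter (2,2), '.' pass, move up to (1,2)
Step 17: enter (1,2), '/' deflects up->right, move right to (1,3)
Step 18: enter (1,3), '.' pass, move right to (1,4)
Step 19: enter (1,4), '/' deflects right->up, move up to (0,4)
Step 20: enter (0,4), '\' deflects up->left, move left to (0,3)
Step 21: enter (0,3), '.' pass, move left to (0,2)
Step 22: enter (0,2), '.' pass, move left to (0,1)
Step 23: enter (0,1), '>' forces left->right, move right to (0,2)
Step 24: at (0,2) dir=right — LOOP DETECTED (seen before)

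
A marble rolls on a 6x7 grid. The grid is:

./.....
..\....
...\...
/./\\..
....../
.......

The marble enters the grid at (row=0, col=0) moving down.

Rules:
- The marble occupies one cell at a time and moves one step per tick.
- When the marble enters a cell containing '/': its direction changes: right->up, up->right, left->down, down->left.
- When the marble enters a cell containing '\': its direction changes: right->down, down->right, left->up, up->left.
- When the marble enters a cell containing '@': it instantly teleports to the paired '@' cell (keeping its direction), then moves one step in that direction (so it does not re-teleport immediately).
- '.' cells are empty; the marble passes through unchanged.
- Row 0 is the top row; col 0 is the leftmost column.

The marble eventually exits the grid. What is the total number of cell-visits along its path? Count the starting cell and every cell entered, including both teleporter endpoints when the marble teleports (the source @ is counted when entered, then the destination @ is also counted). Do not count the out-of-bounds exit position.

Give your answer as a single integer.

Step 1: enter (0,0), '.' pass, move down to (1,0)
Step 2: enter (1,0), '.' pass, move down to (2,0)
Step 3: enter (2,0), '.' pass, move down to (3,0)
Step 4: enter (3,0), '/' deflects down->left, move left to (3,-1)
Step 5: at (3,-1) — EXIT via left edge, pos 3
Path length (cell visits): 4

Answer: 4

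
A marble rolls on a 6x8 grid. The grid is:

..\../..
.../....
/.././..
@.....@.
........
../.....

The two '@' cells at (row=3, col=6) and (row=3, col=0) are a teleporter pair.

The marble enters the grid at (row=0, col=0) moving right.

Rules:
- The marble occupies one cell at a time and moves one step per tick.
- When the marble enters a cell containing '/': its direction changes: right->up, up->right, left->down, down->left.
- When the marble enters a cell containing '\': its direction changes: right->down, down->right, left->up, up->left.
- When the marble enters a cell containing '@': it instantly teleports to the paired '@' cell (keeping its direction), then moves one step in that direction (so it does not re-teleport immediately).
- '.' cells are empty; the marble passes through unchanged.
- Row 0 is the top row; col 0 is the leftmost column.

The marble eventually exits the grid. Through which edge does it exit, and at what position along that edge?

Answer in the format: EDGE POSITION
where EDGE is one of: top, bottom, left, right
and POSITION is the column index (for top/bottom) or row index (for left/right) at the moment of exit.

Step 1: enter (0,0), '.' pass, move right to (0,1)
Step 2: enter (0,1), '.' pass, move right to (0,2)
Step 3: enter (0,2), '\' deflects right->down, move down to (1,2)
Step 4: enter (1,2), '.' pass, move down to (2,2)
Step 5: enter (2,2), '.' pass, move down to (3,2)
Step 6: enter (3,2), '.' pass, move down to (4,2)
Step 7: enter (4,2), '.' pass, move down to (5,2)
Step 8: enter (5,2), '/' deflects down->left, move left to (5,1)
Step 9: enter (5,1), '.' pass, move left to (5,0)
Step 10: enter (5,0), '.' pass, move left to (5,-1)
Step 11: at (5,-1) — EXIT via left edge, pos 5

Answer: left 5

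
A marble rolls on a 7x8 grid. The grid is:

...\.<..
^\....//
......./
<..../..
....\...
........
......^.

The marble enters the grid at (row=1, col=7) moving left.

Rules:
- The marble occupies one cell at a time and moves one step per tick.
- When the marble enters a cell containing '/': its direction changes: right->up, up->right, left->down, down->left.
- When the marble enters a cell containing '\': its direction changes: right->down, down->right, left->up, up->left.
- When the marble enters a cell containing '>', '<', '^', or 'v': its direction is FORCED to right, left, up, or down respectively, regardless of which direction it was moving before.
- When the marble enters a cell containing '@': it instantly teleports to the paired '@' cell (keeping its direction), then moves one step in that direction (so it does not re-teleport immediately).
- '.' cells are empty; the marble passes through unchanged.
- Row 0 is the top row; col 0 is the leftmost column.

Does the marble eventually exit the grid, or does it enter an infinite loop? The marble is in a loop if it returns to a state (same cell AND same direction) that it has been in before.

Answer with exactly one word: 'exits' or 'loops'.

Step 1: enter (1,7), '/' deflects left->down, move down to (2,7)
Step 2: enter (2,7), '/' deflects down->left, move left to (2,6)
Step 3: enter (2,6), '.' pass, move left to (2,5)
Step 4: enter (2,5), '.' pass, move left to (2,4)
Step 5: enter (2,4), '.' pass, move left to (2,3)
Step 6: enter (2,3), '.' pass, move left to (2,2)
Step 7: enter (2,2), '.' pass, move left to (2,1)
Step 8: enter (2,1), '.' pass, move left to (2,0)
Step 9: enter (2,0), '.' pass, move left to (2,-1)
Step 10: at (2,-1) — EXIT via left edge, pos 2

Answer: exits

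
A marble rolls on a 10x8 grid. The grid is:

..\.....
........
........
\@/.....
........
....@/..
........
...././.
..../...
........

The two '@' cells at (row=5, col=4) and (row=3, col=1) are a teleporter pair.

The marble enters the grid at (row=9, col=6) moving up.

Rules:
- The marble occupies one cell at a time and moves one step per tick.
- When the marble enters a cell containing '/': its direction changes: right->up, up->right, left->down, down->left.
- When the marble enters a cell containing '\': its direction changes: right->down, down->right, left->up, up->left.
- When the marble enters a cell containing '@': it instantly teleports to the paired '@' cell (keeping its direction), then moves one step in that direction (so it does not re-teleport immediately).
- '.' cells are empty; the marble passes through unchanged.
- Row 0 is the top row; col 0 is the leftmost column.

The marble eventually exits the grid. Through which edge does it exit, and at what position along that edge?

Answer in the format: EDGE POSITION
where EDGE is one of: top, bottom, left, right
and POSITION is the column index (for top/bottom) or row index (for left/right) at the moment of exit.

Answer: right 7

Derivation:
Step 1: enter (9,6), '.' pass, move up to (8,6)
Step 2: enter (8,6), '.' pass, move up to (7,6)
Step 3: enter (7,6), '/' deflects up->right, move right to (7,7)
Step 4: enter (7,7), '.' pass, move right to (7,8)
Step 5: at (7,8) — EXIT via right edge, pos 7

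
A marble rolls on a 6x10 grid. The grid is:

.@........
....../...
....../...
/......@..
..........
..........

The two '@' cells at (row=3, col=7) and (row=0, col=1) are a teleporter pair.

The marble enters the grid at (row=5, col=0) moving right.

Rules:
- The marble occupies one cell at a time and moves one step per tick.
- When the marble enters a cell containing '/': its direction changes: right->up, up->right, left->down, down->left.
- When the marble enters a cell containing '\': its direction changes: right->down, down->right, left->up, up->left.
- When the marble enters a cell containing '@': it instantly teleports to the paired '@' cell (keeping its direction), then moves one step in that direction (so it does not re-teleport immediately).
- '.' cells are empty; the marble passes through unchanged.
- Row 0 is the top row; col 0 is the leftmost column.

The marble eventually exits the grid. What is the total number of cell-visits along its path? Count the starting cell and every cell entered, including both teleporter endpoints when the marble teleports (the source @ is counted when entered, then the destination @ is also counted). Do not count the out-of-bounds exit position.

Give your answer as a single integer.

Answer: 10

Derivation:
Step 1: enter (5,0), '.' pass, move right to (5,1)
Step 2: enter (5,1), '.' pass, move right to (5,2)
Step 3: enter (5,2), '.' pass, move right to (5,3)
Step 4: enter (5,3), '.' pass, move right to (5,4)
Step 5: enter (5,4), '.' pass, move right to (5,5)
Step 6: enter (5,5), '.' pass, move right to (5,6)
Step 7: enter (5,6), '.' pass, move right to (5,7)
Step 8: enter (5,7), '.' pass, move right to (5,8)
Step 9: enter (5,8), '.' pass, move right to (5,9)
Step 10: enter (5,9), '.' pass, move right to (5,10)
Step 11: at (5,10) — EXIT via right edge, pos 5
Path length (cell visits): 10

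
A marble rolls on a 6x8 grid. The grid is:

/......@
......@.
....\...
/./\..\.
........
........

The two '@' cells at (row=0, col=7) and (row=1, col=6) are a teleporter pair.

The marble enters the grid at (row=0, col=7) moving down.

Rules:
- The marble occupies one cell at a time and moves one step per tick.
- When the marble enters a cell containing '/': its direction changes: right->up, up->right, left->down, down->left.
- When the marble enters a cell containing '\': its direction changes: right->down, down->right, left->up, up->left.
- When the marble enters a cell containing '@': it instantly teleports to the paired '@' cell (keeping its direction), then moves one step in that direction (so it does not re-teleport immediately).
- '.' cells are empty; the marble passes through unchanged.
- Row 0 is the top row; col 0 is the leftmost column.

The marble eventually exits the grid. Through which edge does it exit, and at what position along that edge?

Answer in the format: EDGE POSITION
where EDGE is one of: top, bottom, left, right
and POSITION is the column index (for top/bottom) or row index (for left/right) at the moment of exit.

Step 1: enter (0,7), '@' teleport (0,7)->(1,6), also enter (1,6), move down to (2,6)
Step 2: enter (2,6), '.' pass, move down to (3,6)
Step 3: enter (3,6), '\' deflects down->right, move right to (3,7)
Step 4: enter (3,7), '.' pass, move right to (3,8)
Step 5: at (3,8) — EXIT via right edge, pos 3

Answer: right 3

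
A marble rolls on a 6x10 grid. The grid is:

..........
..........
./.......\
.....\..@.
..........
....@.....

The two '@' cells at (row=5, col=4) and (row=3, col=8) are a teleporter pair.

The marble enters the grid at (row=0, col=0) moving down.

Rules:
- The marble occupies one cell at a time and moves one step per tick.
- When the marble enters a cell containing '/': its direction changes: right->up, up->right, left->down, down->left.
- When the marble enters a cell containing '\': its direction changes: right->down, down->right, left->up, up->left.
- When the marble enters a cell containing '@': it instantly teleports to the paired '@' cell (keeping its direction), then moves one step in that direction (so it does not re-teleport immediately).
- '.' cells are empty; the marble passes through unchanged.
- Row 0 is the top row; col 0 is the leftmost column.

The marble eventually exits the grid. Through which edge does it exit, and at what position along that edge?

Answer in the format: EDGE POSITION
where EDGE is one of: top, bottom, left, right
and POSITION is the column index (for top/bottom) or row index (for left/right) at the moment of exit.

Answer: bottom 0

Derivation:
Step 1: enter (0,0), '.' pass, move down to (1,0)
Step 2: enter (1,0), '.' pass, move down to (2,0)
Step 3: enter (2,0), '.' pass, move down to (3,0)
Step 4: enter (3,0), '.' pass, move down to (4,0)
Step 5: enter (4,0), '.' pass, move down to (5,0)
Step 6: enter (5,0), '.' pass, move down to (6,0)
Step 7: at (6,0) — EXIT via bottom edge, pos 0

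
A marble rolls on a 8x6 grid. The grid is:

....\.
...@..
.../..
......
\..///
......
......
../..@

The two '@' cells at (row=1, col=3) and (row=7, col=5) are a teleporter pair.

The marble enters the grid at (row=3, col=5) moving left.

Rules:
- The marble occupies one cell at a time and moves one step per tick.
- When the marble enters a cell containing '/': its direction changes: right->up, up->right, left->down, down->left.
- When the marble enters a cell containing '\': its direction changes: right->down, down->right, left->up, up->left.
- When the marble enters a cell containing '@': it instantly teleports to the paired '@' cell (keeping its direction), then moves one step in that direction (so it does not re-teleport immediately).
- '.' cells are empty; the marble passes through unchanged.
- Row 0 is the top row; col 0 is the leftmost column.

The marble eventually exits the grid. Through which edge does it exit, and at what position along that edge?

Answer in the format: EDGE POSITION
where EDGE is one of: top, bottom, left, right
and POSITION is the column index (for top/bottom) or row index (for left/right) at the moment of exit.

Answer: left 3

Derivation:
Step 1: enter (3,5), '.' pass, move left to (3,4)
Step 2: enter (3,4), '.' pass, move left to (3,3)
Step 3: enter (3,3), '.' pass, move left to (3,2)
Step 4: enter (3,2), '.' pass, move left to (3,1)
Step 5: enter (3,1), '.' pass, move left to (3,0)
Step 6: enter (3,0), '.' pass, move left to (3,-1)
Step 7: at (3,-1) — EXIT via left edge, pos 3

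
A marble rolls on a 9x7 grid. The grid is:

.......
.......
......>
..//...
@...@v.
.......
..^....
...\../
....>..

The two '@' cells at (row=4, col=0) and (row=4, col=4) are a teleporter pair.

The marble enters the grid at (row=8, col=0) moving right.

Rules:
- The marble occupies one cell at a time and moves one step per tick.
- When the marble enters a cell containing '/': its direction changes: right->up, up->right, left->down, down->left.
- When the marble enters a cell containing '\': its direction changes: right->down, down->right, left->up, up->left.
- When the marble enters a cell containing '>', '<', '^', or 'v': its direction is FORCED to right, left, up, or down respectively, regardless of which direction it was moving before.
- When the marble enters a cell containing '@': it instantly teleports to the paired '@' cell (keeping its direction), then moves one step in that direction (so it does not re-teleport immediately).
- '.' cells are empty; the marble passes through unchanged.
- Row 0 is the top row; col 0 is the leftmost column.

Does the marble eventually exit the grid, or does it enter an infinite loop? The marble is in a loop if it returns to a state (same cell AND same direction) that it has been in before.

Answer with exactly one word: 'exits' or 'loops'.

Answer: exits

Derivation:
Step 1: enter (8,0), '.' pass, move right to (8,1)
Step 2: enter (8,1), '.' pass, move right to (8,2)
Step 3: enter (8,2), '.' pass, move right to (8,3)
Step 4: enter (8,3), '.' pass, move right to (8,4)
Step 5: enter (8,4), '>' forces right->right, move right to (8,5)
Step 6: enter (8,5), '.' pass, move right to (8,6)
Step 7: enter (8,6), '.' pass, move right to (8,7)
Step 8: at (8,7) — EXIT via right edge, pos 8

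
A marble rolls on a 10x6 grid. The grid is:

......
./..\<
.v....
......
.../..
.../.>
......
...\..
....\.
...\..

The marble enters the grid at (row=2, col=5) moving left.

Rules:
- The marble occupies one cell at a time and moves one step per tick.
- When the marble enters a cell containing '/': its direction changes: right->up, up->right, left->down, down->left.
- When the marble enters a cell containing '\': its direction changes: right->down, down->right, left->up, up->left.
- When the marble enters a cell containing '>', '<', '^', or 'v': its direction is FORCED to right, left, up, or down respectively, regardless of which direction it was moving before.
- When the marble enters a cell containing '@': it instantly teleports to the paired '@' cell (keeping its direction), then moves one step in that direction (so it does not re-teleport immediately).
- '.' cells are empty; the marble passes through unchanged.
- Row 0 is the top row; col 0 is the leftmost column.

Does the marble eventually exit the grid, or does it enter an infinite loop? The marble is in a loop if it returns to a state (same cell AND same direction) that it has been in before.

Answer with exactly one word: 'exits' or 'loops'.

Answer: exits

Derivation:
Step 1: enter (2,5), '.' pass, move left to (2,4)
Step 2: enter (2,4), '.' pass, move left to (2,3)
Step 3: enter (2,3), '.' pass, move left to (2,2)
Step 4: enter (2,2), '.' pass, move left to (2,1)
Step 5: enter (2,1), 'v' forces left->down, move down to (3,1)
Step 6: enter (3,1), '.' pass, move down to (4,1)
Step 7: enter (4,1), '.' pass, move down to (5,1)
Step 8: enter (5,1), '.' pass, move down to (6,1)
Step 9: enter (6,1), '.' pass, move down to (7,1)
Step 10: enter (7,1), '.' pass, move down to (8,1)
Step 11: enter (8,1), '.' pass, move down to (9,1)
Step 12: enter (9,1), '.' pass, move down to (10,1)
Step 13: at (10,1) — EXIT via bottom edge, pos 1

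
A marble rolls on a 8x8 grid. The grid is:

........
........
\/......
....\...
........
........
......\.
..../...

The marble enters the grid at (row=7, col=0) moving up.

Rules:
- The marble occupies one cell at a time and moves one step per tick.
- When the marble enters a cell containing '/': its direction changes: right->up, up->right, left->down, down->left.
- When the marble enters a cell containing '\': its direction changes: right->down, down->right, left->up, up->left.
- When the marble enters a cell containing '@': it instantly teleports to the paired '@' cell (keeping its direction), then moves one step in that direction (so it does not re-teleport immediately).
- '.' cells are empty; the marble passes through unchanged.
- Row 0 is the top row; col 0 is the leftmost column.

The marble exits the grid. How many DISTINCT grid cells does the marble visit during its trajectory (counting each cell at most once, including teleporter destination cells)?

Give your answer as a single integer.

Step 1: enter (7,0), '.' pass, move up to (6,0)
Step 2: enter (6,0), '.' pass, move up to (5,0)
Step 3: enter (5,0), '.' pass, move up to (4,0)
Step 4: enter (4,0), '.' pass, move up to (3,0)
Step 5: enter (3,0), '.' pass, move up to (2,0)
Step 6: enter (2,0), '\' deflects up->left, move left to (2,-1)
Step 7: at (2,-1) — EXIT via left edge, pos 2
Distinct cells visited: 6 (path length 6)

Answer: 6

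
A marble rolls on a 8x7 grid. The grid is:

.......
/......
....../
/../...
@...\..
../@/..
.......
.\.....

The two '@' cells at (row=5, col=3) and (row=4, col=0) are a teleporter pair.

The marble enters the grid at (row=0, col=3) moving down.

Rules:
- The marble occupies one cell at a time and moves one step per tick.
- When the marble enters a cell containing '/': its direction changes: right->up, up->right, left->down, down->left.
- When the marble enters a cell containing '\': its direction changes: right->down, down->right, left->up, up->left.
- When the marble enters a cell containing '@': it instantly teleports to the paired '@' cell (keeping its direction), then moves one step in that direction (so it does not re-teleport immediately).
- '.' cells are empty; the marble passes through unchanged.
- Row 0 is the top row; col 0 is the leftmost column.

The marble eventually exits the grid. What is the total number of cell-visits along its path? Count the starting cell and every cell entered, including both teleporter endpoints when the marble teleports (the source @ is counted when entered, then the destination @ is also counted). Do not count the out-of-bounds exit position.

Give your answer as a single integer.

Step 1: enter (0,3), '.' pass, move down to (1,3)
Step 2: enter (1,3), '.' pass, move down to (2,3)
Step 3: enter (2,3), '.' pass, move down to (3,3)
Step 4: enter (3,3), '/' deflects down->left, move left to (3,2)
Step 5: enter (3,2), '.' pass, move left to (3,1)
Step 6: enter (3,1), '.' pass, move left to (3,0)
Step 7: enter (3,0), '/' deflects left->down, move down to (4,0)
Step 8: enter (4,0), '@' teleport (4,0)->(5,3), also enter (5,3), move down to (6,3)
Step 9: enter (6,3), '.' pass, move down to (7,3)
Step 10: enter (7,3), '.' pass, move down to (8,3)
Step 11: at (8,3) — EXIT via bottom edge, pos 3
Path length (cell visits): 11

Answer: 11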